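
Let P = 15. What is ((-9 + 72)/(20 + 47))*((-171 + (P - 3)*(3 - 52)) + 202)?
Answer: -35091/67 ≈ -523.75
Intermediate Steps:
((-9 + 72)/(20 + 47))*((-171 + (P - 3)*(3 - 52)) + 202) = ((-9 + 72)/(20 + 47))*((-171 + (15 - 3)*(3 - 52)) + 202) = (63/67)*((-171 + 12*(-49)) + 202) = (63*(1/67))*((-171 - 588) + 202) = 63*(-759 + 202)/67 = (63/67)*(-557) = -35091/67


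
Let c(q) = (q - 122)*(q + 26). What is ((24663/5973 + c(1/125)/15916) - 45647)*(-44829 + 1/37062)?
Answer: 49470487899516218372647/24177550125000 ≈ 2.0461e+9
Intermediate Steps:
c(q) = (-122 + q)*(26 + q)
((24663/5973 + c(1/125)/15916) - 45647)*(-44829 + 1/37062) = ((24663/5973 + (-3172 + (1/125)² - 96/125)/15916) - 45647)*(-44829 + 1/37062) = ((24663*(1/5973) + (-3172 + (1/125)² - 96*1/125)*(1/15916)) - 45647)*(-44829 + 1/37062) = ((8221/1991 + (-3172 + 1/15625 - 96/125)*(1/15916)) - 45647)*(-1661452397/37062) = ((8221/1991 - 49574499/15625*1/15916) - 45647)*(-1661452397/37062) = ((8221/1991 - 2155413/10812500) - 45647)*(-1661452397/37062) = (84598135217/21527687500 - 45647)*(-1661452397/37062) = -982589753177283/21527687500*(-1661452397/37062) = 49470487899516218372647/24177550125000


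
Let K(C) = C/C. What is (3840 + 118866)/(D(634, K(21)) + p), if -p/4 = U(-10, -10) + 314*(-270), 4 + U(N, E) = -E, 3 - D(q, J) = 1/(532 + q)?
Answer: 143075196/395389433 ≈ 0.36186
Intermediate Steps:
K(C) = 1
D(q, J) = 3 - 1/(532 + q)
U(N, E) = -4 - E
p = 339096 (p = -4*((-4 - 1*(-10)) + 314*(-270)) = -4*((-4 + 10) - 84780) = -4*(6 - 84780) = -4*(-84774) = 339096)
(3840 + 118866)/(D(634, K(21)) + p) = (3840 + 118866)/((1595 + 3*634)/(532 + 634) + 339096) = 122706/((1595 + 1902)/1166 + 339096) = 122706/((1/1166)*3497 + 339096) = 122706/(3497/1166 + 339096) = 122706/(395389433/1166) = 122706*(1166/395389433) = 143075196/395389433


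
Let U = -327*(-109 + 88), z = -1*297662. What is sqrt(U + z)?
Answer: I*sqrt(290795) ≈ 539.25*I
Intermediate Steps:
z = -297662
U = 6867 (U = -327*(-21) = 6867)
sqrt(U + z) = sqrt(6867 - 297662) = sqrt(-290795) = I*sqrt(290795)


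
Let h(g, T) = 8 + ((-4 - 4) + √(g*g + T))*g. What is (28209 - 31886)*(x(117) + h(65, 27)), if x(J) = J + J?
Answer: 1022206 - 478010*√1063 ≈ -1.4563e+7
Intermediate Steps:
x(J) = 2*J
h(g, T) = 8 + g*(-8 + √(T + g²)) (h(g, T) = 8 + (-8 + √(g² + T))*g = 8 + (-8 + √(T + g²))*g = 8 + g*(-8 + √(T + g²)))
(28209 - 31886)*(x(117) + h(65, 27)) = (28209 - 31886)*(2*117 + (8 - 8*65 + 65*√(27 + 65²))) = -3677*(234 + (8 - 520 + 65*√(27 + 4225))) = -3677*(234 + (8 - 520 + 65*√4252)) = -3677*(234 + (8 - 520 + 65*(2*√1063))) = -3677*(234 + (8 - 520 + 130*√1063)) = -3677*(234 + (-512 + 130*√1063)) = -3677*(-278 + 130*√1063) = 1022206 - 478010*√1063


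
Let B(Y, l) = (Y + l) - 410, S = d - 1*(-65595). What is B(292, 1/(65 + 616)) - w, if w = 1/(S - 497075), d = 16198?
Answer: -33370814993/282807042 ≈ -118.00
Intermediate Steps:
S = 81793 (S = 16198 - 1*(-65595) = 16198 + 65595 = 81793)
B(Y, l) = -410 + Y + l
w = -1/415282 (w = 1/(81793 - 497075) = 1/(-415282) = -1/415282 ≈ -2.4080e-6)
B(292, 1/(65 + 616)) - w = (-410 + 292 + 1/(65 + 616)) - 1*(-1/415282) = (-410 + 292 + 1/681) + 1/415282 = -80357/681 + 1/415282 = -33370814993/282807042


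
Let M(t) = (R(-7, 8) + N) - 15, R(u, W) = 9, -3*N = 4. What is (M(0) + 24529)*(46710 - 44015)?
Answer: 198257675/3 ≈ 6.6086e+7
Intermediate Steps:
N = -4/3 (N = -1/3*4 = -4/3 ≈ -1.3333)
M(t) = -22/3 (M(t) = (9 - 4/3) - 15 = 23/3 - 15 = -22/3)
(M(0) + 24529)*(46710 - 44015) = (-22/3 + 24529)*(46710 - 44015) = (73565/3)*2695 = 198257675/3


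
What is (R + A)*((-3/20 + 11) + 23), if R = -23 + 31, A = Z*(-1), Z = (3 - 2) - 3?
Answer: 677/2 ≈ 338.50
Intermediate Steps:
Z = -2 (Z = 1 - 3 = -2)
A = 2 (A = -2*(-1) = 2)
R = 8
(R + A)*((-3/20 + 11) + 23) = (8 + 2)*((-3/20 + 11) + 23) = 10*((-3*1/20 + 11) + 23) = 10*((-3/20 + 11) + 23) = 10*(217/20 + 23) = 10*(677/20) = 677/2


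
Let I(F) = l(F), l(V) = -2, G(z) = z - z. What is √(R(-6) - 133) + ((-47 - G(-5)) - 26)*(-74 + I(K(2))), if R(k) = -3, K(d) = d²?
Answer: 5548 + 2*I*√34 ≈ 5548.0 + 11.662*I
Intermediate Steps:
G(z) = 0
I(F) = -2
√(R(-6) - 133) + ((-47 - G(-5)) - 26)*(-74 + I(K(2))) = √(-3 - 133) + ((-47 - 1*0) - 26)*(-74 - 2) = √(-136) + ((-47 + 0) - 26)*(-76) = 2*I*√34 + (-47 - 26)*(-76) = 2*I*√34 - 73*(-76) = 2*I*√34 + 5548 = 5548 + 2*I*√34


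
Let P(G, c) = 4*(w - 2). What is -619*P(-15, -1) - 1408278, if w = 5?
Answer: -1415706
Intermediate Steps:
P(G, c) = 12 (P(G, c) = 4*(5 - 2) = 4*3 = 12)
-619*P(-15, -1) - 1408278 = -619*12 - 1408278 = -7428 - 1408278 = -1415706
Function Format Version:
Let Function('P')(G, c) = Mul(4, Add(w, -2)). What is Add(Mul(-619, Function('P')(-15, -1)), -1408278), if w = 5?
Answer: -1415706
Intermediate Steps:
Function('P')(G, c) = 12 (Function('P')(G, c) = Mul(4, Add(5, -2)) = Mul(4, 3) = 12)
Add(Mul(-619, Function('P')(-15, -1)), -1408278) = Add(Mul(-619, 12), -1408278) = Add(-7428, -1408278) = -1415706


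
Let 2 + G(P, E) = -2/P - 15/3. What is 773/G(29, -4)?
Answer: -22417/205 ≈ -109.35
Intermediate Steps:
G(P, E) = -7 - 2/P (G(P, E) = -2 + (-2/P - 15/3) = -2 + (-2/P - 15*1/3) = -2 + (-2/P - 5) = -2 + (-5 - 2/P) = -7 - 2/P)
773/G(29, -4) = 773/(-7 - 2/29) = 773/(-205/29) = 773*(-29/205) = -22417/205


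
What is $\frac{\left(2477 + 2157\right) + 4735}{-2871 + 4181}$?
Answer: $\frac{9369}{1310} \approx 7.1519$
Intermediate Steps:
$\frac{\left(2477 + 2157\right) + 4735}{-2871 + 4181} = \frac{4634 + 4735}{1310} = 9369 \cdot \frac{1}{1310} = \frac{9369}{1310}$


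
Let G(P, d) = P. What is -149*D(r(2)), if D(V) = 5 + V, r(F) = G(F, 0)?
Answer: -1043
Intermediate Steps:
r(F) = F
-149*D(r(2)) = -149*(5 + 2) = -149*7 = -1043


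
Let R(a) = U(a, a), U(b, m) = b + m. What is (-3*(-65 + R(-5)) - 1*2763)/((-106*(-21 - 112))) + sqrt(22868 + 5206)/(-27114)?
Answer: -1269/7049 - sqrt(28074)/27114 ≈ -0.18621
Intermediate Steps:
R(a) = 2*a (R(a) = a + a = 2*a)
(-3*(-65 + R(-5)) - 1*2763)/((-106*(-21 - 112))) + sqrt(22868 + 5206)/(-27114) = (-3*(-65 + 2*(-5)) - 1*2763)/((-106*(-21 - 112))) + sqrt(22868 + 5206)/(-27114) = (-3*(-65 - 10) - 2763)/((-106*(-133))) + sqrt(28074)*(-1/27114) = (-3*(-75) - 2763)/14098 - sqrt(28074)/27114 = (225 - 2763)*(1/14098) - sqrt(28074)/27114 = -2538*1/14098 - sqrt(28074)/27114 = -1269/7049 - sqrt(28074)/27114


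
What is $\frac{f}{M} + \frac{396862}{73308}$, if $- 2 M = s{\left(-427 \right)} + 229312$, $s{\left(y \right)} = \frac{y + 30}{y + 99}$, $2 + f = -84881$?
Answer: $\frac{16965948456115}{2756920823382} \approx 6.1539$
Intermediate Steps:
$f = -84883$ ($f = -2 - 84881 = -84883$)
$s{\left(y \right)} = \frac{30 + y}{99 + y}$
$M = - \frac{75214733}{656}$ ($M = - \frac{\frac{30 - 427}{99 - 427} + 229312}{2} = - \frac{\frac{1}{-328} \left(-397\right) + 229312}{2} = - \frac{\left(- \frac{1}{328}\right) \left(-397\right) + 229312}{2} = - \frac{\frac{397}{328} + 229312}{2} = \left(- \frac{1}{2}\right) \frac{75214733}{328} = - \frac{75214733}{656} \approx -1.1466 \cdot 10^{5}$)
$\frac{f}{M} + \frac{396862}{73308} = - \frac{84883}{- \frac{75214733}{656}} + \frac{396862}{73308} = \left(-84883\right) \left(- \frac{656}{75214733}\right) + 396862 \cdot \frac{1}{73308} = \frac{55683248}{75214733} + \frac{198431}{36654} = \frac{16965948456115}{2756920823382}$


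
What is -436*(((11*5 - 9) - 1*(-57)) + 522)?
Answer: -272500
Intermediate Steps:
-436*(((11*5 - 9) - 1*(-57)) + 522) = -436*(((55 - 9) + 57) + 522) = -436*((46 + 57) + 522) = -436*(103 + 522) = -436*625 = -272500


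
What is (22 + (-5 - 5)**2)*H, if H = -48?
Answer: -5856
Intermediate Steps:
(22 + (-5 - 5)**2)*H = (22 + (-5 - 5)**2)*(-48) = (22 + (-10)**2)*(-48) = (22 + 100)*(-48) = 122*(-48) = -5856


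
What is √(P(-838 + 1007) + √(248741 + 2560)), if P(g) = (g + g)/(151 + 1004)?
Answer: √(390390 + 1334025*√251301)/1155 ≈ 22.396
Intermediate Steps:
P(g) = 2*g/1155 (P(g) = (2*g)/1155 = (2*g)*(1/1155) = 2*g/1155)
√(P(-838 + 1007) + √(248741 + 2560)) = √(2*(-838 + 1007)/1155 + √(248741 + 2560)) = √((2/1155)*169 + √251301) = √(338/1155 + √251301)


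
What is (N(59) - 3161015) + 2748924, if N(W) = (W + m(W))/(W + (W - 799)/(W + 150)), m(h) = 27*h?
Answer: -4776201513/11591 ≈ -4.1206e+5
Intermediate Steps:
N(W) = 28*W/(W + (-799 + W)/(150 + W)) (N(W) = (W + 27*W)/(W + (W - 799)/(W + 150)) = (28*W)/(W + (-799 + W)/(150 + W)) = 28*W/(W + (-799 + W)/(150 + W)))
(N(59) - 3161015) + 2748924 = (28*59*(150 + 59)/(-799 + 59² + 151*59) - 3161015) + 2748924 = (28*59*209/(-799 + 3481 + 8909) - 3161015) + 2748924 = (28*59*209/11591 - 3161015) + 2748924 = (28*59*(1/11591)*209 - 3161015) + 2748924 = (345268/11591 - 3161015) + 2748924 = -36638979597/11591 + 2748924 = -4776201513/11591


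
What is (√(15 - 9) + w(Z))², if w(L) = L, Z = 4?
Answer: (4 + √6)² ≈ 41.596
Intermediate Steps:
(√(15 - 9) + w(Z))² = (√(15 - 9) + 4)² = (√6 + 4)² = (4 + √6)²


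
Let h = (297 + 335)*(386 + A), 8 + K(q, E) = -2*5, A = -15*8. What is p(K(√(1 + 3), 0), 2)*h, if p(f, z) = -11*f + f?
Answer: 30260160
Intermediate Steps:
A = -120
K(q, E) = -18 (K(q, E) = -8 - 2*5 = -8 - 10 = -18)
p(f, z) = -10*f
h = 168112 (h = (297 + 335)*(386 - 120) = 632*266 = 168112)
p(K(√(1 + 3), 0), 2)*h = -10*(-18)*168112 = 180*168112 = 30260160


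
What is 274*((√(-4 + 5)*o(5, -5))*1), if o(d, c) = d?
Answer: 1370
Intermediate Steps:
274*((√(-4 + 5)*o(5, -5))*1) = 274*((√(-4 + 5)*5)*1) = 274*((√1*5)*1) = 274*((1*5)*1) = 274*(5*1) = 274*5 = 1370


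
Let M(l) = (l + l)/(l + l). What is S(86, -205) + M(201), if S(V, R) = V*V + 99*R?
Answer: -12898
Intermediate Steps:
S(V, R) = V² + 99*R
M(l) = 1 (M(l) = (2*l)/((2*l)) = (2*l)*(1/(2*l)) = 1)
S(86, -205) + M(201) = (86² + 99*(-205)) + 1 = (7396 - 20295) + 1 = -12899 + 1 = -12898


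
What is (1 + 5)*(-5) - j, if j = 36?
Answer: -66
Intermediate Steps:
(1 + 5)*(-5) - j = (1 + 5)*(-5) - 1*36 = 6*(-5) - 36 = -30 - 36 = -66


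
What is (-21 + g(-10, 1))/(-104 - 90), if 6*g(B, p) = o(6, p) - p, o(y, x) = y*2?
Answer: 115/1164 ≈ 0.098797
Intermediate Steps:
o(y, x) = 2*y
g(B, p) = 2 - p/6 (g(B, p) = (2*6 - p)/6 = (12 - p)/6 = 2 - p/6)
(-21 + g(-10, 1))/(-104 - 90) = (-21 + (2 - ⅙*1))/(-104 - 90) = (-21 + (2 - ⅙))/(-194) = (-21 + 11/6)*(-1/194) = -115/6*(-1/194) = 115/1164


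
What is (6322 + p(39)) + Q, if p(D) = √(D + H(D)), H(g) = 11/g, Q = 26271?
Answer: 32593 + 2*√14937/39 ≈ 32599.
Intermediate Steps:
p(D) = √(D + 11/D)
(6322 + p(39)) + Q = (6322 + √(39 + 11/39)) + 26271 = (6322 + √(1532/39)) + 26271 = (6322 + 2*√14937/39) + 26271 = 32593 + 2*√14937/39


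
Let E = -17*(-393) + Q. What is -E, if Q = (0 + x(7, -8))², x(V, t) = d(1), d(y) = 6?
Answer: -6717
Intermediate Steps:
x(V, t) = 6
Q = 36 (Q = (0 + 6)² = 6² = 36)
E = 6717 (E = -17*(-393) + 36 = 6681 + 36 = 6717)
-E = -1*6717 = -6717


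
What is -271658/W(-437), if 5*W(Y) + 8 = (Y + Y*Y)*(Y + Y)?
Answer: 679145/83262488 ≈ 0.0081567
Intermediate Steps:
W(Y) = -8/5 + 2*Y*(Y + Y**2)/5 (W(Y) = -8/5 + ((Y + Y*Y)*(Y + Y))/5 = -8/5 + ((Y + Y**2)*(2*Y))/5 = -8/5 + (2*Y*(Y + Y**2))/5 = -8/5 + 2*Y*(Y + Y**2)/5)
-271658/W(-437) = -271658/(-8/5 + (2/5)*(-437)**2 + (2/5)*(-437)**3) = -271658/(-8/5 + (2/5)*190969 + (2/5)*(-83453453)) = -271658/(-8/5 + 381938/5 - 166906906/5) = -271658/(-166524976/5) = -271658*(-5/166524976) = 679145/83262488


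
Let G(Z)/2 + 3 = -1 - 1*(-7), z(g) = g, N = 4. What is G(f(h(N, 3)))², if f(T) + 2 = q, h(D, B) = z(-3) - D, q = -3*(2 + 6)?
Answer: 36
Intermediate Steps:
q = -24 (q = -3*8 = -24)
h(D, B) = -3 - D
f(T) = -26 (f(T) = -2 - 24 = -26)
G(Z) = 6 (G(Z) = -6 + 2*(-1 - 1*(-7)) = -6 + 2*(-1 + 7) = -6 + 2*6 = -6 + 12 = 6)
G(f(h(N, 3)))² = 6² = 36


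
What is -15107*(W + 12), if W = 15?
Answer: -407889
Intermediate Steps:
-15107*(W + 12) = -15107*(15 + 12) = -15107*27 = -407889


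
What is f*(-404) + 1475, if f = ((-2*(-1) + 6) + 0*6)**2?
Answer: -24381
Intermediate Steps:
f = 64 (f = ((2 + 6) + 0)**2 = (8 + 0)**2 = 8**2 = 64)
f*(-404) + 1475 = 64*(-404) + 1475 = -25856 + 1475 = -24381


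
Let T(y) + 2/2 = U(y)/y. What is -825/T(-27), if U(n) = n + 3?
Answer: 7425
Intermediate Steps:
U(n) = 3 + n
T(y) = -1 + (3 + y)/y
-825/T(-27) = -825/(3/(-27)) = -825/(3*(-1/27)) = -825/(-1/9) = -825*(-9) = 7425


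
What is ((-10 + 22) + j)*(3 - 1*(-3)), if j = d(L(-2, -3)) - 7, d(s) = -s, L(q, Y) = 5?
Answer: 0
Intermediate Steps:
j = -12 (j = -1*5 - 7 = -5 - 7 = -12)
((-10 + 22) + j)*(3 - 1*(-3)) = ((-10 + 22) - 12)*(3 - 1*(-3)) = (12 - 12)*(3 + 3) = 0*6 = 0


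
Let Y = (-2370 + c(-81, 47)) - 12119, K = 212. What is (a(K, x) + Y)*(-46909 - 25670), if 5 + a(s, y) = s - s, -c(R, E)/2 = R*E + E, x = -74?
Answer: 506165946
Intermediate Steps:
c(R, E) = -2*E - 2*E*R (c(R, E) = -2*(R*E + E) = -2*(E*R + E) = -2*(E + E*R) = -2*E - 2*E*R)
a(s, y) = -5 (a(s, y) = -5 + (s - s) = -5 + 0 = -5)
Y = -6969 (Y = (-2370 - 2*47*(1 - 81)) - 12119 = (-2370 - 2*47*(-80)) - 12119 = (-2370 + 7520) - 12119 = 5150 - 12119 = -6969)
(a(K, x) + Y)*(-46909 - 25670) = (-5 - 6969)*(-46909 - 25670) = -6974*(-72579) = 506165946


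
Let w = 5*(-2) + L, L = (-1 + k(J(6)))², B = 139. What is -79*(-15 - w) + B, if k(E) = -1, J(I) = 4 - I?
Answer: 850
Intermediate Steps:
L = 4 (L = (-1 - 1)² = (-2)² = 4)
w = -6 (w = 5*(-2) + 4 = -10 + 4 = -6)
-79*(-15 - w) + B = -79*(-15 - 1*(-6)) + 139 = -79*(-15 + 6) + 139 = -79*(-9) + 139 = 711 + 139 = 850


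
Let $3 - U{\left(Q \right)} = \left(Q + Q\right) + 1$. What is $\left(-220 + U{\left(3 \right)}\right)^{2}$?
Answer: $50176$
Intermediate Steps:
$U{\left(Q \right)} = 2 - 2 Q$ ($U{\left(Q \right)} = 3 - \left(\left(Q + Q\right) + 1\right) = 3 - \left(2 Q + 1\right) = 3 - \left(1 + 2 Q\right) = 2 - 2 Q$)
$\left(-220 + U{\left(3 \right)}\right)^{2} = \left(-220 + \left(2 - 6\right)\right)^{2} = \left(-220 - 4\right)^{2} = \left(-224\right)^{2} = 50176$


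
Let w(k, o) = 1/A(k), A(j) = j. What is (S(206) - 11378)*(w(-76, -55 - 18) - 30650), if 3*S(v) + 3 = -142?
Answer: 26616512293/76 ≈ 3.5022e+8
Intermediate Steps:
w(k, o) = 1/k
S(v) = -145/3 (S(v) = -1 + (⅓)*(-142) = -1 - 142/3 = -145/3)
(S(206) - 11378)*(w(-76, -55 - 18) - 30650) = (-145/3 - 11378)*(1/(-76) - 30650) = -34279*(-1/76 - 30650)/3 = -34279/3*(-2329401/76) = 26616512293/76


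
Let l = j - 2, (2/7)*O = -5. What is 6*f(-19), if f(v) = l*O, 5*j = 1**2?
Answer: 189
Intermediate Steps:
O = -35/2 (O = (7/2)*(-5) = -35/2 ≈ -17.500)
j = 1/5 (j = (1/5)*1**2 = (1/5)*1 = 1/5 ≈ 0.20000)
l = -9/5 (l = 1/5 - 2 = -9/5 ≈ -1.8000)
f(v) = 63/2 (f(v) = -9/5*(-35/2) = 63/2)
6*f(-19) = 6*(63/2) = 189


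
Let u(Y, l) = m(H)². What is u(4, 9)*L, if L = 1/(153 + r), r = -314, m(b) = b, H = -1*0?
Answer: 0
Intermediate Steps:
H = 0
u(Y, l) = 0 (u(Y, l) = 0² = 0)
L = -1/161 (L = 1/(153 - 314) = 1/(-161) = -1/161 ≈ -0.0062112)
u(4, 9)*L = 0*(-1/161) = 0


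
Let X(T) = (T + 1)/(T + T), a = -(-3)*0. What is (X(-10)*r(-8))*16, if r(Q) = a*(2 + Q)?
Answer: 0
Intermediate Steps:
a = 0 (a = -3*0 = 0)
r(Q) = 0 (r(Q) = 0*(2 + Q) = 0)
X(T) = (1 + T)/(2*T) (X(T) = (1 + T)/((2*T)) = (1 + T)*(1/(2*T)) = (1 + T)/(2*T))
(X(-10)*r(-8))*16 = (((1/2)*(1 - 10)/(-10))*0)*16 = (((1/2)*(-1/10)*(-9))*0)*16 = ((9/20)*0)*16 = 0*16 = 0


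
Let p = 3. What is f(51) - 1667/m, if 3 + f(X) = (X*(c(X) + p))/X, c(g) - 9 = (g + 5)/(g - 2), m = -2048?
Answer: 157077/14336 ≈ 10.957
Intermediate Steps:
c(g) = 9 + (5 + g)/(-2 + g) (c(g) = 9 + (g + 5)/(g - 2) = 9 + (5 + g)/(-2 + g))
f(X) = (-13 + 10*X)/(-2 + X) (f(X) = -3 + (X*((-13 + 10*X)/(-2 + X) + 3))/X = -3 + (X*(3 + (-13 + 10*X)/(-2 + X)))/X = -3 + (3 + (-13 + 10*X)/(-2 + X)) = (-13 + 10*X)/(-2 + X))
f(51) - 1667/m = (-13 + 10*51)/(-2 + 51) - 1667/(-2048) = (-13 + 510)/49 - 1667*(-1)/2048 = (1/49)*497 - 1*(-1667/2048) = 71/7 + 1667/2048 = 157077/14336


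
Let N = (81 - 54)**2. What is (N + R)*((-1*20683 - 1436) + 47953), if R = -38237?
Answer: -968981672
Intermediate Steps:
N = 729 (N = 27**2 = 729)
(N + R)*((-1*20683 - 1436) + 47953) = (729 - 38237)*((-1*20683 - 1436) + 47953) = -37508*((-20683 - 1436) + 47953) = -37508*(-22119 + 47953) = -37508*25834 = -968981672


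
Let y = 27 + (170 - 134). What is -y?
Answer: -63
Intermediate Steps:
y = 63 (y = 27 + 36 = 63)
-y = -1*63 = -63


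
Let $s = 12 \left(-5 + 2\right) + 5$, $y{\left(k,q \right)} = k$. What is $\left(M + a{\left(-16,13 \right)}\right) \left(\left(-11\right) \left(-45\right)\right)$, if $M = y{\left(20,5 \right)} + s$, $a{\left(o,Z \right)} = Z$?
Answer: $990$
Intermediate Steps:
$s = -31$ ($s = 12 \left(-3\right) + 5 = -36 + 5 = -31$)
$M = -11$ ($M = 20 - 31 = -11$)
$\left(M + a{\left(-16,13 \right)}\right) \left(\left(-11\right) \left(-45\right)\right) = \left(-11 + 13\right) \left(\left(-11\right) \left(-45\right)\right) = 2 \cdot 495 = 990$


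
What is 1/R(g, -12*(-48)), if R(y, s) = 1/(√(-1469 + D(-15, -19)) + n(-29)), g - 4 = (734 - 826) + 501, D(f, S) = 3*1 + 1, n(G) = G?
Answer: -29 + I*√1465 ≈ -29.0 + 38.275*I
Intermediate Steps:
D(f, S) = 4 (D(f, S) = 3 + 1 = 4)
g = 413 (g = 4 + ((734 - 826) + 501) = 4 + (-92 + 501) = 4 + 409 = 413)
R(y, s) = 1/(-29 + I*√1465) (R(y, s) = 1/(√(-1469 + 4) - 29) = 1/(√(-1465) - 29) = 1/(I*√1465 - 29) = 1/(-29 + I*√1465))
1/R(g, -12*(-48)) = 1/(-29/2306 - I*√1465/2306)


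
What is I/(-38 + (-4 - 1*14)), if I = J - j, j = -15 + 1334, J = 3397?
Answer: -1039/28 ≈ -37.107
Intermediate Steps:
j = 1319
I = 2078 (I = 3397 - 1*1319 = 3397 - 1319 = 2078)
I/(-38 + (-4 - 1*14)) = 2078/(-38 + (-4 - 1*14)) = 2078/(-38 + (-4 - 14)) = 2078/(-38 - 18) = 2078/(-56) = -1/56*2078 = -1039/28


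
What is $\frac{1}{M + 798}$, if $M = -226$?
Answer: $\frac{1}{572} \approx 0.0017483$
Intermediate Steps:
$\frac{1}{M + 798} = \frac{1}{-226 + 798} = \frac{1}{572}$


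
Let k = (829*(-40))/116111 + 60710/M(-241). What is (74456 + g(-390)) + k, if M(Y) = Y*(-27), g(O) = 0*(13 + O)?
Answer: 56260893455002/755534277 ≈ 74465.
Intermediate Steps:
g(O) = 0
M(Y) = -27*Y
k = 6833326690/755534277 (k = (829*(-40))/116111 + 60710/((-27*(-241))) = -33160*1/116111 + 60710/6507 = -33160/116111 + 60710*(1/6507) = -33160/116111 + 60710/6507 = 6833326690/755534277 ≈ 9.0444)
(74456 + g(-390)) + k = (74456 + 0) + 6833326690/755534277 = 74456 + 6833326690/755534277 = 56260893455002/755534277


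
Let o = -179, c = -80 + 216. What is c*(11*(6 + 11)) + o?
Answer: 25253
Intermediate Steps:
c = 136
c*(11*(6 + 11)) + o = 136*(11*(6 + 11)) - 179 = 136*(11*17) - 179 = 136*187 - 179 = 25432 - 179 = 25253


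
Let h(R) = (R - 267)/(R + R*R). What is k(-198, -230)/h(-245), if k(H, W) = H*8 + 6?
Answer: 11791605/64 ≈ 1.8424e+5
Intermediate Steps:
k(H, W) = 6 + 8*H (k(H, W) = 8*H + 6 = 6 + 8*H)
h(R) = (-267 + R)/(R + R²)
k(-198, -230)/h(-245) = (6 + 8*(-198))/(((-267 - 245)/((-245)*(1 - 245)))) = (6 - 1584)/((-1/245*(-512)/(-244))) = -1578/((-1/245*(-1/244)*(-512))) = -1578/(-128/14945) = -1578*(-14945/128) = 11791605/64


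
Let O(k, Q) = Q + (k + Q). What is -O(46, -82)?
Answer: 118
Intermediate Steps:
O(k, Q) = k + 2*Q (O(k, Q) = Q + (Q + k) = k + 2*Q)
-O(46, -82) = -(46 + 2*(-82)) = -(46 - 164) = -1*(-118) = 118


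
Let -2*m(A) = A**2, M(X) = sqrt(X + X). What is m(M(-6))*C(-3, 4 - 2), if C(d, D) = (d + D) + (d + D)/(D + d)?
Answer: 0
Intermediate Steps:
M(X) = sqrt(2)*sqrt(X) (M(X) = sqrt(2*X) = sqrt(2)*sqrt(X))
C(d, D) = 1 + D + d (C(d, D) = (D + d) + (D + d)/(D + d) = (D + d) + 1 = 1 + D + d)
m(A) = -A**2/2
m(M(-6))*C(-3, 4 - 2) = (-(sqrt(2)*sqrt(-6))**2/2)*(1 + (4 - 2) - 3) = (-(sqrt(2)*(I*sqrt(6)))**2/2)*(1 + 2 - 3) = -(2*I*sqrt(3))**2/2*0 = -1/2*(-12)*0 = 6*0 = 0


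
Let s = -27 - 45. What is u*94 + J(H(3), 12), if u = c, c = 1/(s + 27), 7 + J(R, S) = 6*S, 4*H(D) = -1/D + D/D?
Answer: 2831/45 ≈ 62.911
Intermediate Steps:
H(D) = 1/4 - 1/(4*D) (H(D) = (-1/D + D/D)/4 = (-1/D + 1)/4 = (1 - 1/D)/4 = 1/4 - 1/(4*D))
s = -72
J(R, S) = -7 + 6*S
c = -1/45 (c = 1/(-72 + 27) = 1/(-45) = -1/45 ≈ -0.022222)
u = -1/45 ≈ -0.022222
u*94 + J(H(3), 12) = -1/45*94 + (-7 + 6*12) = -94/45 + (-7 + 72) = -94/45 + 65 = 2831/45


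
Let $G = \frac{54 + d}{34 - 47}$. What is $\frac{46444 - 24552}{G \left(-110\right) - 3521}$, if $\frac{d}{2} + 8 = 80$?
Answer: $- \frac{284596}{23993} \approx -11.862$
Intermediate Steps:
$d = 144$ ($d = -16 + 2 \cdot 80 = -16 + 160 = 144$)
$G = - \frac{198}{13}$ ($G = \frac{54 + 144}{34 - 47} = \frac{198}{-13} = 198 \left(- \frac{1}{13}\right) = - \frac{198}{13} \approx -15.231$)
$\frac{46444 - 24552}{G \left(-110\right) - 3521} = \frac{46444 - 24552}{\left(- \frac{198}{13}\right) \left(-110\right) - 3521} = \frac{21892}{\frac{21780}{13} - 3521} = \frac{21892}{- \frac{23993}{13}} = 21892 \left(- \frac{13}{23993}\right) = - \frac{284596}{23993}$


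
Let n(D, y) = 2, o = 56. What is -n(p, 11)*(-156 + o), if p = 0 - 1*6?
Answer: 200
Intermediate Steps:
p = -6 (p = 0 - 6 = -6)
-n(p, 11)*(-156 + o) = -2*(-156 + 56) = -2*(-100) = -1*(-200) = 200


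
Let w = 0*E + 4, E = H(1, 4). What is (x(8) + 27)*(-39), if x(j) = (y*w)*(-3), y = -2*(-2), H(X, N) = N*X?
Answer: 819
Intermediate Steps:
E = 4 (E = 4*1 = 4)
w = 4 (w = 0*4 + 4 = 0 + 4 = 4)
y = 4
x(j) = -48 (x(j) = (4*4)*(-3) = 16*(-3) = -48)
(x(8) + 27)*(-39) = (-48 + 27)*(-39) = -21*(-39) = 819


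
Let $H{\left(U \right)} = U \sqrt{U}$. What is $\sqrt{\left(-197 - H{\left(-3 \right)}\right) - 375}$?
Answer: $\sqrt{-572 + 3 i \sqrt{3}} \approx 0.1086 + 23.917 i$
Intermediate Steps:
$H{\left(U \right)} = U^{\frac{3}{2}}$
$\sqrt{\left(-197 - H{\left(-3 \right)}\right) - 375} = \sqrt{\left(-197 - \left(-3\right)^{\frac{3}{2}}\right) - 375} = \sqrt{\left(-197 - - 3 i \sqrt{3}\right) - 375} = \sqrt{\left(-197 + 3 i \sqrt{3}\right) - 375} = \sqrt{-572 + 3 i \sqrt{3}}$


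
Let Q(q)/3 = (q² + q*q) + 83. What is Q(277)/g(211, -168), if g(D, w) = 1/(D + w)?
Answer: 19806789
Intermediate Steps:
Q(q) = 249 + 6*q² (Q(q) = 3*((q² + q*q) + 83) = 3*((q² + q²) + 83) = 3*(2*q² + 83) = 3*(83 + 2*q²) = 249 + 6*q²)
Q(277)/g(211, -168) = (249 + 6*277²)/(1/(211 - 168)) = (249 + 6*76729)/(1/43) = (249 + 460374)/(1/43) = 460623*43 = 19806789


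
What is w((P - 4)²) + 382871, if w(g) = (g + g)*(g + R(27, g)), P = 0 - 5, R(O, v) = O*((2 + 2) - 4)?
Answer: 395993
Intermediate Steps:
R(O, v) = 0 (R(O, v) = O*(4 - 4) = O*0 = 0)
P = -5
w(g) = 2*g² (w(g) = (g + g)*(g + 0) = (2*g)*g = 2*g²)
w((P - 4)²) + 382871 = 2*((-5 - 4)²)² + 382871 = 2*((-9)²)² + 382871 = 2*81² + 382871 = 2*6561 + 382871 = 13122 + 382871 = 395993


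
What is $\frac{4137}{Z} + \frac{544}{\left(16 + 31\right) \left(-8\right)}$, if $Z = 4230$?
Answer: $- \frac{661}{1410} \approx -0.46879$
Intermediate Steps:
$\frac{4137}{Z} + \frac{544}{\left(16 + 31\right) \left(-8\right)} = \frac{4137}{4230} + \frac{544}{\left(16 + 31\right) \left(-8\right)} = 4137 \cdot \frac{1}{4230} + \frac{544}{47 \left(-8\right)} = \frac{1379}{1410} + \frac{544}{-376} = \frac{1379}{1410} + 544 \left(- \frac{1}{376}\right) = \frac{1379}{1410} - \frac{68}{47} = - \frac{661}{1410}$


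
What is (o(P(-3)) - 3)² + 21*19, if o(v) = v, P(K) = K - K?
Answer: 408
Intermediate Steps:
P(K) = 0
(o(P(-3)) - 3)² + 21*19 = (0 - 3)² + 21*19 = (-3)² + 399 = 9 + 399 = 408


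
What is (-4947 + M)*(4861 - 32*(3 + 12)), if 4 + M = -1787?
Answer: -29519178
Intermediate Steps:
M = -1791 (M = -4 - 1787 = -1791)
(-4947 + M)*(4861 - 32*(3 + 12)) = (-4947 - 1791)*(4861 - 32*(3 + 12)) = -6738*(4861 - 32*15) = -6738*(4861 - 480) = -6738*4381 = -29519178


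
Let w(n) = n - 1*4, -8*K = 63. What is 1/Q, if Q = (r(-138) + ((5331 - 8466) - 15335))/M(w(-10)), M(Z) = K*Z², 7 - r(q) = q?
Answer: 3087/36650 ≈ 0.084229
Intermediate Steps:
K = -63/8 (K = -⅛*63 = -63/8 ≈ -7.8750)
r(q) = 7 - q
w(n) = -4 + n (w(n) = n - 4 = -4 + n)
M(Z) = -63*Z²/8
Q = 36650/3087 (Q = ((7 - 1*(-138)) + ((5331 - 8466) - 15335))/((-63*(-4 - 10)²/8)) = ((7 + 138) + (-3135 - 15335))/((-63/8*(-14)²)) = (145 - 18470)/((-63/8*196)) = -18325/(-3087/2) = -18325*(-2/3087) = 36650/3087 ≈ 11.872)
1/Q = 1/(36650/3087) = 3087/36650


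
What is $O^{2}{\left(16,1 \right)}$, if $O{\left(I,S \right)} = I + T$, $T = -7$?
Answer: $81$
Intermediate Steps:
$O{\left(I,S \right)} = -7 + I$ ($O{\left(I,S \right)} = I - 7 = -7 + I$)
$O^{2}{\left(16,1 \right)} = \left(-7 + 16\right)^{2} = 9^{2} = 81$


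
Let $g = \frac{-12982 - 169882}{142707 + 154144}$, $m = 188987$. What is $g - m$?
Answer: $- \frac{56101162801}{296851} \approx -1.8899 \cdot 10^{5}$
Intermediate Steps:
$g = - \frac{182864}{296851} \approx -0.61601$
$g - m = - \frac{182864}{296851} - 188987 = - \frac{56101162801}{296851}$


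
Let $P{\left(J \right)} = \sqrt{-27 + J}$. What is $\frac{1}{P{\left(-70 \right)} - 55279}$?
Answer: $- \frac{55279}{3055767938} - \frac{i \sqrt{97}}{3055767938} \approx -1.809 \cdot 10^{-5} - 3.223 \cdot 10^{-9} i$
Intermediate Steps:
$\frac{1}{P{\left(-70 \right)} - 55279} = \frac{1}{\sqrt{-27 - 70} - 55279} = \frac{1}{\sqrt{-97} - 55279} = \frac{1}{i \sqrt{97} - 55279} = \frac{1}{-55279 + i \sqrt{97}}$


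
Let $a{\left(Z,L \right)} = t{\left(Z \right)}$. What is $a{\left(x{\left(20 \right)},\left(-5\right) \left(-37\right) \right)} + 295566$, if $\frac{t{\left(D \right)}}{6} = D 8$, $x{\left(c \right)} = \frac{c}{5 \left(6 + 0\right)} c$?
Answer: $296206$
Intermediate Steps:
$x{\left(c \right)} = \frac{c^{2}}{30}$ ($x{\left(c \right)} = \frac{c}{5 \cdot 6} c = \frac{c}{30} c = \frac{c^{2}}{30}$)
$t{\left(D \right)} = 48 D$ ($t{\left(D \right)} = 6 D 8 = 6 \cdot 8 D = 48 D$)
$a{\left(Z,L \right)} = 48 Z$
$a{\left(x{\left(20 \right)},\left(-5\right) \left(-37\right) \right)} + 295566 = 48 \frac{20^{2}}{30} + 295566 = 48 \cdot \frac{1}{30} \cdot 400 + 295566 = 48 \cdot \frac{40}{3} + 295566 = 640 + 295566 = 296206$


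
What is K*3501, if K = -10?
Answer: -35010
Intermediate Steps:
K*3501 = -10*3501 = -35010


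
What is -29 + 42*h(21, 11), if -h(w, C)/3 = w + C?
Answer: -4061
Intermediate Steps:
h(w, C) = -3*C - 3*w (h(w, C) = -3*(w + C) = -3*(C + w) = -3*C - 3*w)
-29 + 42*h(21, 11) = -29 + 42*(-3*11 - 3*21) = -29 + 42*(-33 - 63) = -29 + 42*(-96) = -29 - 4032 = -4061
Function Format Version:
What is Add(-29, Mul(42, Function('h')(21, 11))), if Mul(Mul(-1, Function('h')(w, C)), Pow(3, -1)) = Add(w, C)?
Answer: -4061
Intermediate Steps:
Function('h')(w, C) = Add(Mul(-3, C), Mul(-3, w)) (Function('h')(w, C) = Mul(-3, Add(w, C)) = Mul(-3, Add(C, w)) = Add(Mul(-3, C), Mul(-3, w)))
Add(-29, Mul(42, Function('h')(21, 11))) = Add(-29, Mul(42, Add(Mul(-3, 11), Mul(-3, 21)))) = Add(-29, Mul(42, Add(-33, -63))) = Add(-29, Mul(42, -96)) = Add(-29, -4032) = -4061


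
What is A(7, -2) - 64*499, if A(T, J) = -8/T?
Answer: -223560/7 ≈ -31937.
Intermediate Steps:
A(7, -2) - 64*499 = -8/7 - 64*499 = -8*⅐ - 31936 = -8/7 - 31936 = -223560/7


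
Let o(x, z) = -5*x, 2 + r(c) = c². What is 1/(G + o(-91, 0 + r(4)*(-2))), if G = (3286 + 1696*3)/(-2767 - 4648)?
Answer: 7415/3365451 ≈ 0.0022033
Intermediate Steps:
r(c) = -2 + c²
G = -8374/7415 (G = (3286 + 5088)/(-7415) = 8374*(-1/7415) = -8374/7415 ≈ -1.1293)
1/(G + o(-91, 0 + r(4)*(-2))) = 1/(-8374/7415 - 5*(-91)) = 1/(-8374/7415 + 455) = 1/(3365451/7415) = 7415/3365451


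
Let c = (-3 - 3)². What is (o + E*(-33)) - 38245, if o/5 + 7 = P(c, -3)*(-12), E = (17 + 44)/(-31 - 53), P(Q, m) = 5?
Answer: -1079569/28 ≈ -38556.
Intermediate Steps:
c = 36 (c = (-6)² = 36)
E = -61/84 (E = 61/(-84) = 61*(-1/84) = -61/84 ≈ -0.72619)
o = -335 (o = -35 + 5*(5*(-12)) = -35 + 5*(-60) = -35 - 300 = -335)
(o + E*(-33)) - 38245 = (-335 - 61/84*(-33)) - 38245 = (-335 + 671/28) - 38245 = -8709/28 - 38245 = -1079569/28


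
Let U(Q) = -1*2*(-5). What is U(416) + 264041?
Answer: 264051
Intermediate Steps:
U(Q) = 10 (U(Q) = -2*(-5) = 10)
U(416) + 264041 = 10 + 264041 = 264051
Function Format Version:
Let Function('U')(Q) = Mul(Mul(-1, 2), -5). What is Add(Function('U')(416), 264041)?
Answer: 264051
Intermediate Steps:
Function('U')(Q) = 10 (Function('U')(Q) = Mul(-2, -5) = 10)
Add(Function('U')(416), 264041) = Add(10, 264041) = 264051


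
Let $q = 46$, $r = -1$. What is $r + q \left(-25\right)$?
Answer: $-1151$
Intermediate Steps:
$r + q \left(-25\right) = -1 + 46 \left(-25\right) = -1 - 1150 = -1151$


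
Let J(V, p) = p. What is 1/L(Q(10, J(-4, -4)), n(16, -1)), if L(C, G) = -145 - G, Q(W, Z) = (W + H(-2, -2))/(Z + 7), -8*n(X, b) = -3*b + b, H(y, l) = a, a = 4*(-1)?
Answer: -4/579 ≈ -0.0069085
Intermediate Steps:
a = -4
H(y, l) = -4
n(X, b) = b/4 (n(X, b) = -(-3*b + b)/8 = -(-1)*b/4 = b/4)
Q(W, Z) = (-4 + W)/(7 + Z) (Q(W, Z) = (W - 4)/(Z + 7) = (-4 + W)/(7 + Z))
1/L(Q(10, J(-4, -4)), n(16, -1)) = 1/(-145 - (-1)/4) = 1/(-145 - 1*(-¼)) = 1/(-145 + ¼) = 1/(-579/4) = -4/579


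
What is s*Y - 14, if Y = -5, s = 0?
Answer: -14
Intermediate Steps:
s*Y - 14 = 0*(-5) - 14 = 0 - 14 = -14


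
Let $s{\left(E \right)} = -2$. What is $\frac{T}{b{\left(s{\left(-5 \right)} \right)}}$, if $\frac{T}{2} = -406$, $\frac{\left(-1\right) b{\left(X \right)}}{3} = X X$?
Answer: $\frac{203}{3} \approx 67.667$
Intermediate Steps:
$b{\left(X \right)} = - 3 X^{2}$ ($b{\left(X \right)} = - 3 X X = - 3 X^{2}$)
$T = -812$ ($T = 2 \left(-406\right) = -812$)
$\frac{T}{b{\left(s{\left(-5 \right)} \right)}} = - \frac{812}{\left(-3\right) \left(-2\right)^{2}} = - \frac{812}{\left(-3\right) 4} = - \frac{812}{-12} = \left(-812\right) \left(- \frac{1}{12}\right) = \frac{203}{3}$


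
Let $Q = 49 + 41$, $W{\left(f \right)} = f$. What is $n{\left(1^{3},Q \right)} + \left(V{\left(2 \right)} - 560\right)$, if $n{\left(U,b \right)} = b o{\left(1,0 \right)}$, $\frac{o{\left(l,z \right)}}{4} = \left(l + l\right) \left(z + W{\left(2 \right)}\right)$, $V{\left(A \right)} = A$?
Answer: $882$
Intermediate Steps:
$Q = 90$
$o{\left(l,z \right)} = 8 l \left(2 + z\right)$ ($o{\left(l,z \right)} = 4 \left(l + l\right) \left(z + 2\right) = 4 \cdot 2 l \left(2 + z\right) = 8 l \left(2 + z\right)$)
$n{\left(U,b \right)} = 16 b$ ($n{\left(U,b \right)} = b 8 \cdot 1 \left(2 + 0\right) = b 8 \cdot 1 \cdot 2 = b 16 = 16 b$)
$n{\left(1^{3},Q \right)} + \left(V{\left(2 \right)} - 560\right) = 16 \cdot 90 + \left(2 - 560\right) = 1440 + \left(2 - 560\right) = 1440 - 558 = 882$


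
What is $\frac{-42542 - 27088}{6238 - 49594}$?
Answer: $\frac{11605}{7226} \approx 1.606$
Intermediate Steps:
$\frac{-42542 - 27088}{6238 - 49594} = - \frac{69630}{-43356} = \left(-69630\right) \left(- \frac{1}{43356}\right) = \frac{11605}{7226}$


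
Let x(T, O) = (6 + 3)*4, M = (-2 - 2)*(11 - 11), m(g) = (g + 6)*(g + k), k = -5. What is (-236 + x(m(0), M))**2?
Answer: 40000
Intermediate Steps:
m(g) = (-5 + g)*(6 + g) (m(g) = (g + 6)*(g - 5) = (6 + g)*(-5 + g) = (-5 + g)*(6 + g))
M = 0 (M = -4*0 = 0)
x(T, O) = 36 (x(T, O) = 9*4 = 36)
(-236 + x(m(0), M))**2 = (-236 + 36)**2 = (-200)**2 = 40000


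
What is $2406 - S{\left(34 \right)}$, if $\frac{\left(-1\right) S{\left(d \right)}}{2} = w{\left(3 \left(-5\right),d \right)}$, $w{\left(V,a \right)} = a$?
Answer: $2474$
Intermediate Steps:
$S{\left(d \right)} = - 2 d$
$2406 - S{\left(34 \right)} = 2406 - \left(-2\right) 34 = 2406 - -68 = 2406 + 68 = 2474$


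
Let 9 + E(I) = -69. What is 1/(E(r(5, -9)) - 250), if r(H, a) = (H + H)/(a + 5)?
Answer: -1/328 ≈ -0.0030488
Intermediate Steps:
r(H, a) = 2*H/(5 + a) (r(H, a) = (2*H)/(5 + a) = 2*H/(5 + a))
E(I) = -78 (E(I) = -9 - 69 = -78)
1/(E(r(5, -9)) - 250) = 1/(-78 - 250) = 1/(-328) = -1/328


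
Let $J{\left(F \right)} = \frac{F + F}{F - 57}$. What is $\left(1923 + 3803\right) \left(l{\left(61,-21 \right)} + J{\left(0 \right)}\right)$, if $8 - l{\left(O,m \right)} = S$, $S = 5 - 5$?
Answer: $45808$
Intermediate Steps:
$J{\left(F \right)} = \frac{2 F}{-57 + F}$
$S = 0$ ($S = 5 - 5 = 0$)
$l{\left(O,m \right)} = 8$ ($l{\left(O,m \right)} = 8 - 0 = 8 + 0 = 8$)
$\left(1923 + 3803\right) \left(l{\left(61,-21 \right)} + J{\left(0 \right)}\right) = \left(1923 + 3803\right) \left(8 + 2 \cdot 0 \frac{1}{-57 + 0}\right) = 5726 \left(8 + 2 \cdot 0 \frac{1}{-57}\right) = 5726 \left(8 + 2 \cdot 0 \left(- \frac{1}{57}\right)\right) = 5726 \left(8 + 0\right) = 5726 \cdot 8 = 45808$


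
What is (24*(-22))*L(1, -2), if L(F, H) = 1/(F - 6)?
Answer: 528/5 ≈ 105.60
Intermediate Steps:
L(F, H) = 1/(-6 + F)
(24*(-22))*L(1, -2) = (24*(-22))/(-6 + 1) = -528/(-5) = -528*(-⅕) = 528/5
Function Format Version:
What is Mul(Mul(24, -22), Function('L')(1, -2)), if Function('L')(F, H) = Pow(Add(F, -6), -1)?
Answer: Rational(528, 5) ≈ 105.60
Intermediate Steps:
Function('L')(F, H) = Pow(Add(-6, F), -1)
Mul(Mul(24, -22), Function('L')(1, -2)) = Mul(Mul(24, -22), Pow(Add(-6, 1), -1)) = Mul(-528, Pow(-5, -1)) = Mul(-528, Rational(-1, 5)) = Rational(528, 5)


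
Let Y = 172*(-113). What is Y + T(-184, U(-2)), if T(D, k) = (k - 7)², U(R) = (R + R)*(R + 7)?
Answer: -18707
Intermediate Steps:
U(R) = 2*R*(7 + R) (U(R) = (2*R)*(7 + R) = 2*R*(7 + R))
T(D, k) = (-7 + k)²
Y = -19436
Y + T(-184, U(-2)) = -19436 + (-7 + 2*(-2)*(7 - 2))² = -19436 + (-7 + 2*(-2)*5)² = -19436 + (-7 - 20)² = -19436 + (-27)² = -19436 + 729 = -18707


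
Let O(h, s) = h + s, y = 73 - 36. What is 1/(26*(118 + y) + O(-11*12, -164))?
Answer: 1/3734 ≈ 0.00026781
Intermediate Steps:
y = 37
1/(26*(118 + y) + O(-11*12, -164)) = 1/(26*(118 + 37) + (-11*12 - 164)) = 1/(26*155 + (-132 - 164)) = 1/(4030 - 296) = 1/3734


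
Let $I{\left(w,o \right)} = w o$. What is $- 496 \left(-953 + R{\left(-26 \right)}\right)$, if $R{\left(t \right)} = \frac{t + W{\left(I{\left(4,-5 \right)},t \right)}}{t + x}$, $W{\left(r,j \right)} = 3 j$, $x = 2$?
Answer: $\frac{1411616}{3} \approx 4.7054 \cdot 10^{5}$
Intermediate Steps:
$I{\left(w,o \right)} = o w$
$R{\left(t \right)} = \frac{4 t}{2 + t}$ ($R{\left(t \right)} = \frac{t + 3 t}{t + 2} = \frac{4 t}{2 + t}$)
$- 496 \left(-953 + R{\left(-26 \right)}\right) = - 496 \left(-953 + 4 \left(-26\right) \frac{1}{2 - 26}\right) = - 496 \left(-953 + 4 \left(-26\right) \frac{1}{-24}\right) = - 496 \left(-953 + 4 \left(-26\right) \left(- \frac{1}{24}\right)\right) = - 496 \left(-953 + \frac{13}{3}\right) = \left(-496\right) \left(- \frac{2846}{3}\right) = \frac{1411616}{3}$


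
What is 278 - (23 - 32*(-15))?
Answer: -225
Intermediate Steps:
278 - (23 - 32*(-15)) = 278 - (23 + 480) = 278 - 1*503 = 278 - 503 = -225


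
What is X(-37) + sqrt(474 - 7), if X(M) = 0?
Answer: sqrt(467) ≈ 21.610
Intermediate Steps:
X(-37) + sqrt(474 - 7) = 0 + sqrt(474 - 7) = 0 + sqrt(467) = sqrt(467)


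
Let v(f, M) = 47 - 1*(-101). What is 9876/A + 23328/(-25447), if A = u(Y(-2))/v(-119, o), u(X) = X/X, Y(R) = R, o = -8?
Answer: 37194533328/25447 ≈ 1.4616e+6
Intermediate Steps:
u(X) = 1
v(f, M) = 148 (v(f, M) = 47 + 101 = 148)
A = 1/148 ≈ 0.0067568
9876/A + 23328/(-25447) = 9876/(1/148) + 23328/(-25447) = 9876*148 + 23328*(-1/25447) = 1461648 - 23328/25447 = 37194533328/25447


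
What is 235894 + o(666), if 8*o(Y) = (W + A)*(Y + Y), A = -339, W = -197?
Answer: 146650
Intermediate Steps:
o(Y) = -134*Y (o(Y) = ((-197 - 339)*(Y + Y))/8 = (-1072*Y)/8 = -134*Y)
235894 + o(666) = 235894 - 134*666 = 235894 - 89244 = 146650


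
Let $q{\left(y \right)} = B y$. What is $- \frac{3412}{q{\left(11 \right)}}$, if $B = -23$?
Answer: $\frac{3412}{253} \approx 13.486$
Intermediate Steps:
$q{\left(y \right)} = - 23 y$
$- \frac{3412}{q{\left(11 \right)}} = - \frac{3412}{\left(-23\right) 11} = - \frac{3412}{-253} = \left(-3412\right) \left(- \frac{1}{253}\right) = \frac{3412}{253}$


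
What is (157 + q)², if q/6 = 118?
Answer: 748225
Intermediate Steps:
q = 708 (q = 6*118 = 708)
(157 + q)² = (157 + 708)² = 865² = 748225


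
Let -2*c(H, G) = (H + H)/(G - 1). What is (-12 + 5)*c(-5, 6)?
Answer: -7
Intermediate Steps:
c(H, G) = -H/(-1 + G) (c(H, G) = -(H + H)/(2*(G - 1)) = -2*H/(2*(-1 + G)) = -H/(-1 + G))
(-12 + 5)*c(-5, 6) = (-12 + 5)*(-1*(-5)/(-1 + 6)) = -(-7)*(-5)/5 = -7*1 = -7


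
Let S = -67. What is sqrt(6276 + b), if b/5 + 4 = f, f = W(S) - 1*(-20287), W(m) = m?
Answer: 2*sqrt(26839) ≈ 327.65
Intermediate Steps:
f = 20220 (f = -67 - 1*(-20287) = -67 + 20287 = 20220)
b = 101080 (b = -20 + 5*20220 = -20 + 101100 = 101080)
sqrt(6276 + b) = sqrt(6276 + 101080) = sqrt(107356) = 2*sqrt(26839)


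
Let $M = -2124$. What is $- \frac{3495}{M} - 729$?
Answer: $- \frac{514967}{708} \approx -727.35$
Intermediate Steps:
$- \frac{3495}{M} - 729 = - \frac{3495}{-2124} - 729 = \left(-3495\right) \left(- \frac{1}{2124}\right) - 729 = \frac{1165}{708} - 729 = - \frac{514967}{708}$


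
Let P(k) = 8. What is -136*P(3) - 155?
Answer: -1243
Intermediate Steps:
-136*P(3) - 155 = -136*8 - 155 = -1088 - 155 = -1243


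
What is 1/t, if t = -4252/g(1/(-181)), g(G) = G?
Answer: 1/769612 ≈ 1.2994e-6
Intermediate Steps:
t = 769612 (t = -4252/(1/(-181)) = -4252/(-1/181) = -4252*(-181) = 769612)
1/t = 1/769612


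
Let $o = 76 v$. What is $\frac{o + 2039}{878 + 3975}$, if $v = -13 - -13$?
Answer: $\frac{2039}{4853} \approx 0.42015$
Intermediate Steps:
$v = 0$ ($v = -13 + 13 = 0$)
$o = 0$ ($o = 76 \cdot 0 = 0$)
$\frac{o + 2039}{878 + 3975} = \frac{0 + 2039}{878 + 3975} = \frac{2039}{4853}$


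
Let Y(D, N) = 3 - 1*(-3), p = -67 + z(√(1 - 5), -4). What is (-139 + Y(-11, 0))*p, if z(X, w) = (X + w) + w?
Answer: 9975 - 266*I ≈ 9975.0 - 266.0*I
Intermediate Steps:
z(X, w) = X + 2*w
p = -75 + 2*I (p = -67 + (√(1 - 5) + 2*(-4)) = -67 + (√(-4) - 8) = -67 + (2*I - 8) = -67 + (-8 + 2*I) = -75 + 2*I ≈ -75.0 + 2.0*I)
Y(D, N) = 6 (Y(D, N) = 3 + 3 = 6)
(-139 + Y(-11, 0))*p = (-139 + 6)*(-75 + 2*I) = -133*(-75 + 2*I) = 9975 - 266*I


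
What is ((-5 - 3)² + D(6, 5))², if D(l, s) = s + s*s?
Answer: 8836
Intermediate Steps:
D(l, s) = s + s²
((-5 - 3)² + D(6, 5))² = ((-5 - 3)² + 5*(1 + 5))² = ((-8)² + 5*6)² = (64 + 30)² = 94² = 8836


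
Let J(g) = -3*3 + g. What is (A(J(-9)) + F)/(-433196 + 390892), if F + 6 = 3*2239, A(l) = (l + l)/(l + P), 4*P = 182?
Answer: -369033/2326720 ≈ -0.15861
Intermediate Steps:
J(g) = -9 + g
P = 91/2 (P = (¼)*182 = 91/2 ≈ 45.500)
A(l) = 2*l/(91/2 + l) (A(l) = (l + l)/(l + 91/2) = (2*l)/(91/2 + l) = 2*l/(91/2 + l))
F = 6711 (F = -6 + 3*2239 = -6 + 6717 = 6711)
(A(J(-9)) + F)/(-433196 + 390892) = (4*(-9 - 9)/(91 + 2*(-9 - 9)) + 6711)/(-433196 + 390892) = (4*(-18)/(91 + 2*(-18)) + 6711)/(-42304) = (4*(-18)/(91 - 36) + 6711)*(-1/42304) = (4*(-18)/55 + 6711)*(-1/42304) = (4*(-18)*(1/55) + 6711)*(-1/42304) = (-72/55 + 6711)*(-1/42304) = (369033/55)*(-1/42304) = -369033/2326720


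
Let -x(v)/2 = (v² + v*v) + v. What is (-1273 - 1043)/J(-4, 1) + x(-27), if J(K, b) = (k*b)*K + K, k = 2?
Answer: -2669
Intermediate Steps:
x(v) = -4*v² - 2*v (x(v) = -2*((v² + v*v) + v) = -2*((v² + v²) + v) = -2*(2*v² + v) = -2*(v + 2*v²) = -4*v² - 2*v)
J(K, b) = K + 2*K*b (J(K, b) = (2*b)*K + K = 2*K*b + K = K + 2*K*b)
(-1273 - 1043)/J(-4, 1) + x(-27) = (-1273 - 1043)/((-4*(1 + 2*1))) - 2*(-27)*(1 + 2*(-27)) = -2316*(-1/(4*(1 + 2))) - 2*(-27)*(1 - 54) = -2316/((-4*3)) - 2*(-27)*(-53) = -2316/(-12) - 2862 = -2316*(-1/12) - 2862 = 193 - 2862 = -2669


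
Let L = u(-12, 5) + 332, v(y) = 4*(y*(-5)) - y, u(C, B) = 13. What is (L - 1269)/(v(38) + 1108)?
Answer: -462/155 ≈ -2.9806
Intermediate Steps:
v(y) = -21*y (v(y) = 4*(-5*y) - y = -20*y - y = -21*y)
L = 345 (L = 13 + 332 = 345)
(L - 1269)/(v(38) + 1108) = (345 - 1269)/(-21*38 + 1108) = -924/(-798 + 1108) = -924/310 = -924*1/310 = -462/155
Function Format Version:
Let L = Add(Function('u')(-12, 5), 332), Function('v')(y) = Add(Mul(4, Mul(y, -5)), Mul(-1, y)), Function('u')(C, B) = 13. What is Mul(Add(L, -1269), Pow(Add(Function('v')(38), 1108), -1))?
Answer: Rational(-462, 155) ≈ -2.9806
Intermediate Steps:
Function('v')(y) = Mul(-21, y) (Function('v')(y) = Add(Mul(4, Mul(-5, y)), Mul(-1, y)) = Add(Mul(-20, y), Mul(-1, y)) = Mul(-21, y))
L = 345 (L = Add(13, 332) = 345)
Mul(Add(L, -1269), Pow(Add(Function('v')(38), 1108), -1)) = Mul(Add(345, -1269), Pow(Add(Mul(-21, 38), 1108), -1)) = Mul(-924, Pow(Add(-798, 1108), -1)) = Mul(-924, Pow(310, -1)) = Mul(-924, Rational(1, 310)) = Rational(-462, 155)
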